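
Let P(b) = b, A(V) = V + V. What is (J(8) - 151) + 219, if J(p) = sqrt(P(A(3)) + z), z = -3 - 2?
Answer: 69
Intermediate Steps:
A(V) = 2*V
z = -5
J(p) = 1 (J(p) = sqrt(2*3 - 5) = sqrt(6 - 5) = sqrt(1) = 1)
(J(8) - 151) + 219 = (1 - 151) + 219 = -150 + 219 = 69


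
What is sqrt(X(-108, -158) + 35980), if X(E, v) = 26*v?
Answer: 8*sqrt(498) ≈ 178.53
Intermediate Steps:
sqrt(X(-108, -158) + 35980) = sqrt(26*(-158) + 35980) = sqrt(-4108 + 35980) = sqrt(31872) = 8*sqrt(498)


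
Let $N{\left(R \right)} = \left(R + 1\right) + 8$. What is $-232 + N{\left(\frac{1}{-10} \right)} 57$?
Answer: $\frac{2753}{10} \approx 275.3$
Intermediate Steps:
$N{\left(R \right)} = 9 + R$ ($N{\left(R \right)} = \left(1 + R\right) + 8 = 9 + R$)
$-232 + N{\left(\frac{1}{-10} \right)} 57 = -232 + \left(9 + \frac{1}{-10}\right) 57 = -232 + \left(9 - \frac{1}{10}\right) 57 = -232 + \frac{89}{10} \cdot 57 = -232 + \frac{5073}{10} = \frac{2753}{10}$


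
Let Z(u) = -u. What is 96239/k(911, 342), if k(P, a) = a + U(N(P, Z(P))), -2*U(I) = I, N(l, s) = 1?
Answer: 192478/683 ≈ 281.81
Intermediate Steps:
U(I) = -I/2
k(P, a) = -1/2 + a (k(P, a) = a - 1/2*1 = a - 1/2 = -1/2 + a)
96239/k(911, 342) = 96239/(-1/2 + 342) = 96239/(683/2) = 96239*(2/683) = 192478/683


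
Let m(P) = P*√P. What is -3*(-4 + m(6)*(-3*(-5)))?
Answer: 12 - 270*√6 ≈ -649.36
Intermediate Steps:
m(P) = P^(3/2)
-3*(-4 + m(6)*(-3*(-5))) = -3*(-4 + 6^(3/2)*(-3*(-5))) = -3*(-4 + (6*√6)*15) = -3*(-4 + 90*√6) = 12 - 270*√6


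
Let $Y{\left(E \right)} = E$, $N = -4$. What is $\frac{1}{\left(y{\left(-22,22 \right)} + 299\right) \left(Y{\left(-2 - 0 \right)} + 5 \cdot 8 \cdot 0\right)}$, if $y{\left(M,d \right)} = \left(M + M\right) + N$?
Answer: $- \frac{1}{502} \approx -0.001992$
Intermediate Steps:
$y{\left(M,d \right)} = -4 + 2 M$ ($y{\left(M,d \right)} = \left(M + M\right) - 4 = 2 M - 4 = -4 + 2 M$)
$\frac{1}{\left(y{\left(-22,22 \right)} + 299\right) \left(Y{\left(-2 - 0 \right)} + 5 \cdot 8 \cdot 0\right)} = \frac{1}{\left(\left(-4 + 2 \left(-22\right)\right) + 299\right) \left(\left(-2 - 0\right) + 5 \cdot 8 \cdot 0\right)} = \frac{1}{\left(\left(-4 - 44\right) + 299\right) \left(\left(-2 + 0\right) + 40 \cdot 0\right)} = \frac{1}{\left(-48 + 299\right) \left(-2 + 0\right)} = \frac{1}{251 \left(-2\right)} = \frac{1}{-502} = - \frac{1}{502}$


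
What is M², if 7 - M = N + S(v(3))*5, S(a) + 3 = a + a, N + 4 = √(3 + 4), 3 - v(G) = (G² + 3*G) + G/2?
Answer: (191 - √7)² ≈ 35477.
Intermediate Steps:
v(G) = 3 - G² - 7*G/2 (v(G) = 3 - ((G² + 3*G) + G/2) = 3 - (G² + 7*G/2) = 3 + (-G² - 7*G/2) = 3 - G² - 7*G/2)
N = -4 + √7 (N = -4 + √(3 + 4) = -4 + √7 ≈ -1.3542)
S(a) = -3 + 2*a (S(a) = -3 + (a + a) = -3 + 2*a)
M = 191 - √7 (M = 7 - ((-4 + √7) + (-3 + 2*(3 - 1*3² - 7/2*3))*5) = 7 - ((-4 + √7) + (-3 + 2*(3 - 1*9 - 21/2))*5) = 7 - ((-4 + √7) + (-3 + 2*(3 - 9 - 21/2))*5) = 7 - ((-4 + √7) + (-3 + 2*(-33/2))*5) = 7 - ((-4 + √7) + (-3 - 33)*5) = 7 - ((-4 + √7) - 36*5) = 7 - ((-4 + √7) - 180) = 7 - (-184 + √7) = 7 + (184 - √7) = 191 - √7 ≈ 188.35)
M² = (191 - √7)²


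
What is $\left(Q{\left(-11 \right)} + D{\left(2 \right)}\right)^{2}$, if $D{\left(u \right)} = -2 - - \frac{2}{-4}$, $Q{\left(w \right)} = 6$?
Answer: $\frac{49}{4} \approx 12.25$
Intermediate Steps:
$D{\left(u \right)} = - \frac{5}{2}$ ($D{\left(u \right)} = -2 - \left(-2\right) \left(- \frac{1}{4}\right) = -2 - \frac{1}{2} = - \frac{5}{2}$)
$\left(Q{\left(-11 \right)} + D{\left(2 \right)}\right)^{2} = \left(6 - \frac{5}{2}\right)^{2} = \left(\frac{7}{2}\right)^{2} = \frac{49}{4}$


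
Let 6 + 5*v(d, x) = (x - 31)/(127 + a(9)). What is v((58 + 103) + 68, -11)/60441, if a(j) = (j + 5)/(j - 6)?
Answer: -832/39790325 ≈ -2.0910e-5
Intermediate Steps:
a(j) = (5 + j)/(-6 + j)
v(d, x) = -2463/1975 + 3*x/1975 (v(d, x) = -6/5 + ((x - 31)/(127 + (5 + 9)/(-6 + 9)))/5 = -6/5 + ((-31 + x)/(127 + 14/3))/5 = -6/5 + ((-31 + x)/(395/3))/5 = -6/5 + ((-31 + x)*(3/395))/5 = -6/5 + (-93/395 + 3*x/395)/5 = -6/5 + (-93/1975 + 3*x/1975) = -2463/1975 + 3*x/1975)
v((58 + 103) + 68, -11)/60441 = (-2463/1975 + (3/1975)*(-11))/60441 = (-2463/1975 - 33/1975)*(1/60441) = -2496/1975*1/60441 = -832/39790325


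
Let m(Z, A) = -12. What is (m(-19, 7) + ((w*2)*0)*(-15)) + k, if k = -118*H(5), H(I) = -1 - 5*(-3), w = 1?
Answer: -1664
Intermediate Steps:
H(I) = 14 (H(I) = -1 + 15 = 14)
k = -1652 (k = -118*14 = -1652)
(m(-19, 7) + ((w*2)*0)*(-15)) + k = (-12 + ((1*2)*0)*(-15)) - 1652 = (-12 + (2*0)*(-15)) - 1652 = (-12 + 0*(-15)) - 1652 = (-12 + 0) - 1652 = -12 - 1652 = -1664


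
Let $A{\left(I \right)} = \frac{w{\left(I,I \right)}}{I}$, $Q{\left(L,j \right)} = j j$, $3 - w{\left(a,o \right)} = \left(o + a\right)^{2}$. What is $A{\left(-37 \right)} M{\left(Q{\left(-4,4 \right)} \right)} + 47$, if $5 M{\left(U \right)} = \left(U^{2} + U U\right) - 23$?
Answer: $\frac{2684992}{185} \approx 14513.0$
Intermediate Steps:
$w{\left(a,o \right)} = 3 - \left(a + o\right)^{2}$ ($w{\left(a,o \right)} = 3 - \left(o + a\right)^{2} = 3 - \left(a + o\right)^{2}$)
$Q{\left(L,j \right)} = j^{2}$
$A{\left(I \right)} = \frac{3 - 4 I^{2}}{I}$ ($A{\left(I \right)} = \frac{3 - \left(I + I\right)^{2}}{I} = \frac{3 - \left(2 I\right)^{2}}{I} = \frac{3 - 4 I^{2}}{I}$)
$M{\left(U \right)} = - \frac{23}{5} + \frac{2 U^{2}}{5}$ ($M{\left(U \right)} = \frac{\left(U^{2} + U U\right) - 23}{5} = \frac{\left(U^{2} + U^{2}\right) - 23}{5} = \frac{2 U^{2} - 23}{5} = \frac{-23 + 2 U^{2}}{5} = - \frac{23}{5} + \frac{2 U^{2}}{5}$)
$A{\left(-37 \right)} M{\left(Q{\left(-4,4 \right)} \right)} + 47 = \left(\left(-4\right) \left(-37\right) + \frac{3}{-37}\right) \left(- \frac{23}{5} + \frac{2 \left(4^{2}\right)^{2}}{5}\right) + 47 = \left(148 + 3 \left(- \frac{1}{37}\right)\right) \left(- \frac{23}{5} + \frac{2 \cdot 16^{2}}{5}\right) + 47 = \left(148 - \frac{3}{37}\right) \left(- \frac{23}{5} + \frac{2}{5} \cdot 256\right) + 47 = \frac{5473 \left(- \frac{23}{5} + \frac{512}{5}\right)}{37} + 47 = \frac{5473}{37} \cdot \frac{489}{5} + 47 = \frac{2676297}{185} + 47 = \frac{2684992}{185}$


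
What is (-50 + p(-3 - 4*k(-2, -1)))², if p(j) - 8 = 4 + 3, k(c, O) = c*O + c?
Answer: 1225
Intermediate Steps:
k(c, O) = c + O*c (k(c, O) = O*c + c = c + O*c)
p(j) = 15 (p(j) = 8 + (4 + 3) = 8 + 7 = 15)
(-50 + p(-3 - 4*k(-2, -1)))² = (-50 + 15)² = (-35)² = 1225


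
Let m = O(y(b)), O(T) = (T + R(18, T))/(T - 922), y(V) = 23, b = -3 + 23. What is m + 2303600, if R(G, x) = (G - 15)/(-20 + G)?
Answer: 4141872757/1798 ≈ 2.3036e+6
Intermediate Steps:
b = 20
R(G, x) = (-15 + G)/(-20 + G)
O(T) = (-3/2 + T)/(-922 + T) (O(T) = (T + (-15 + 18)/(-20 + 18))/(T - 922) = (T + 3/(-2))/(-922 + T) = (T - 1/2*3)/(-922 + T) = (T - 3/2)/(-922 + T) = (-3/2 + T)/(-922 + T))
m = -43/1798 (m = (-3/2 + 23)/(-922 + 23) = (43/2)/(-899) = -1/899*43/2 = -43/1798 ≈ -0.023915)
m + 2303600 = -43/1798 + 2303600 = 4141872757/1798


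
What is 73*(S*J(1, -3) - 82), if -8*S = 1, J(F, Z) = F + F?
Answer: -24017/4 ≈ -6004.3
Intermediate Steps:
J(F, Z) = 2*F
S = -1/8 (S = -1/8*1 = -1/8 ≈ -0.12500)
73*(S*J(1, -3) - 82) = 73*(-1/4 - 82) = 73*(-329/4) = -24017/4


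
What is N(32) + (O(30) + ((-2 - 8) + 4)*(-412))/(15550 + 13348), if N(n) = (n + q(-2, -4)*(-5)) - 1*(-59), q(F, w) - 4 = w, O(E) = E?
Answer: 1316110/14449 ≈ 91.087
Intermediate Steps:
q(F, w) = 4 + w
N(n) = 59 + n (N(n) = (n + (4 - 4)*(-5)) - 1*(-59) = (n + 0*(-5)) + 59 = (n + 0) + 59 = n + 59 = 59 + n)
N(32) + (O(30) + ((-2 - 8) + 4)*(-412))/(15550 + 13348) = (59 + 32) + (30 + ((-2 - 8) + 4)*(-412))/(15550 + 13348) = 91 + (30 + (-10 + 4)*(-412))/28898 = 91 + (30 - 6*(-412))*(1/28898) = 91 + (30 + 2472)*(1/28898) = 91 + 2502*(1/28898) = 91 + 1251/14449 = 1316110/14449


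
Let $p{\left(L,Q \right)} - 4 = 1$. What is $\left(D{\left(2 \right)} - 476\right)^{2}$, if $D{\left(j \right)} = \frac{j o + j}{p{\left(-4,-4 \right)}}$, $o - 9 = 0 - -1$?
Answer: $\frac{5560164}{25} \approx 2.2241 \cdot 10^{5}$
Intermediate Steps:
$p{\left(L,Q \right)} = 5$ ($p{\left(L,Q \right)} = 4 + 1 = 5$)
$o = 10$ ($o = 9 + \left(0 - -1\right) = 9 + \left(0 + 1\right) = 9 + 1 = 10$)
$D{\left(j \right)} = \frac{11 j}{5}$ ($D{\left(j \right)} = \frac{j 10 + j}{5} = \left(10 j + j\right) \frac{1}{5} = 11 j \frac{1}{5} = \frac{11 j}{5}$)
$\left(D{\left(2 \right)} - 476\right)^{2} = \left(\frac{11}{5} \cdot 2 - 476\right)^{2} = \left(\frac{22}{5} - 476\right)^{2} = \left(- \frac{2358}{5}\right)^{2} = \frac{5560164}{25}$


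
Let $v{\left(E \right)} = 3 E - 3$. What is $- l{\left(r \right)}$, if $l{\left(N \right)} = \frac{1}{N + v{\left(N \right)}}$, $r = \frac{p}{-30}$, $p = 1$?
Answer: $\frac{15}{47} \approx 0.31915$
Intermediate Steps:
$r = - \frac{1}{30}$ ($r = 1 \frac{1}{-30} = 1 \left(- \frac{1}{30}\right) = - \frac{1}{30} \approx -0.033333$)
$v{\left(E \right)} = -3 + 3 E$
$l{\left(N \right)} = \frac{1}{-3 + 4 N}$ ($l{\left(N \right)} = \frac{1}{N + \left(-3 + 3 N\right)} = \frac{1}{-3 + 4 N}$)
$- l{\left(r \right)} = - \frac{1}{-3 + 4 \left(- \frac{1}{30}\right)} = - \frac{1}{-3 - \frac{2}{15}} = - \frac{1}{- \frac{47}{15}} = \left(-1\right) \left(- \frac{15}{47}\right) = \frac{15}{47}$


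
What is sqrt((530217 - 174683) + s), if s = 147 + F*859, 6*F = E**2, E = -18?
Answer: sqrt(402067) ≈ 634.09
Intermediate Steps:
F = 54 (F = (1/6)*(-18)**2 = (1/6)*324 = 54)
s = 46533 (s = 147 + 54*859 = 147 + 46386 = 46533)
sqrt((530217 - 174683) + s) = sqrt((530217 - 174683) + 46533) = sqrt(355534 + 46533) = sqrt(402067)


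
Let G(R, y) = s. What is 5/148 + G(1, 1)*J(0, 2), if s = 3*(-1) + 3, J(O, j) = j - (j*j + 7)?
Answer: 5/148 ≈ 0.033784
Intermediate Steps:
J(O, j) = -7 + j - j**2 (J(O, j) = j - (j**2 + 7) = j - (7 + j**2) = j + (-7 - j**2) = -7 + j - j**2)
s = 0 (s = -3 + 3 = 0)
G(R, y) = 0
5/148 + G(1, 1)*J(0, 2) = 5/148 + 0*(-7 + 2 - 1*2**2) = 5*(1/148) + 0*(-7 + 2 - 1*4) = 5/148 + 0*(-7 + 2 - 4) = 5/148 + 0*(-9) = 5/148 + 0 = 5/148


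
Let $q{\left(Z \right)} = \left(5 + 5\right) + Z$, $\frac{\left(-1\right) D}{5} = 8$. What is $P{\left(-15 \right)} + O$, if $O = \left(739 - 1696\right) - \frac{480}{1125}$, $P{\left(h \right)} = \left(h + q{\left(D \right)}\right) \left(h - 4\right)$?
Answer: $- \frac{7682}{75} \approx -102.43$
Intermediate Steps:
$D = -40$ ($D = \left(-5\right) 8 = -40$)
$q{\left(Z \right)} = 10 + Z$
$P{\left(h \right)} = \left(-30 + h\right) \left(-4 + h\right)$ ($P{\left(h \right)} = \left(h + \left(10 - 40\right)\right) \left(h - 4\right) = \left(h - 30\right) \left(-4 + h\right) = \left(-30 + h\right) \left(-4 + h\right)$)
$O = - \frac{71807}{75}$ ($O = -957 - \frac{32}{75} = - \frac{71807}{75} \approx -957.43$)
$P{\left(-15 \right)} + O = \left(120 + \left(-15\right)^{2} - -510\right) - \frac{71807}{75} = \left(120 + 225 + 510\right) - \frac{71807}{75} = 855 - \frac{71807}{75} = - \frac{7682}{75}$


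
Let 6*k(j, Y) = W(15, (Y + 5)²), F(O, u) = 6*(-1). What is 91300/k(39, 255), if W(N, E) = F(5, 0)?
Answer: -91300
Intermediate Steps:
F(O, u) = -6
W(N, E) = -6
k(j, Y) = -1 (k(j, Y) = (⅙)*(-6) = -1)
91300/k(39, 255) = 91300/(-1) = 91300*(-1) = -91300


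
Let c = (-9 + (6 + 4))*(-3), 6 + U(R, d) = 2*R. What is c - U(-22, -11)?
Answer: 47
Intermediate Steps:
U(R, d) = -6 + 2*R
c = -3 (c = (-9 + 10)*(-3) = 1*(-3) = -3)
c - U(-22, -11) = -3 - (-6 + 2*(-22)) = -3 - (-6 - 44) = -3 - 1*(-50) = -3 + 50 = 47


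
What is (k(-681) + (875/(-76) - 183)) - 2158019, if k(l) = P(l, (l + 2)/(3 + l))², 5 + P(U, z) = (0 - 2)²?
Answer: -164024151/76 ≈ -2.1582e+6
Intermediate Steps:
P(U, z) = -1 (P(U, z) = -5 + (0 - 2)² = -5 + (-2)² = -5 + 4 = -1)
k(l) = 1 (k(l) = (-1)² = 1)
(k(-681) + (875/(-76) - 183)) - 2158019 = (1 + (875/(-76) - 183)) - 2158019 = (1 + (875*(-1/76) - 183)) - 2158019 = (1 + (-875/76 - 183)) - 2158019 = (1 - 14783/76) - 2158019 = -14707/76 - 2158019 = -164024151/76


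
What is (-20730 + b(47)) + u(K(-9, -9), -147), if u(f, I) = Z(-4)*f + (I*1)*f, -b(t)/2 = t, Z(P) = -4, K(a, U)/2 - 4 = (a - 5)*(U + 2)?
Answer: -51628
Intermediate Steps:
K(a, U) = 8 + 2*(-5 + a)*(2 + U) (K(a, U) = 8 + 2*((a - 5)*(U + 2)) = 8 + 2*((-5 + a)*(2 + U)) = 8 + 2*(-5 + a)*(2 + U))
b(t) = -2*t
u(f, I) = -4*f + I*f (u(f, I) = -4*f + (I*1)*f = -4*f + I*f)
(-20730 + b(47)) + u(K(-9, -9), -147) = (-20730 - 2*47) + (-12 - 10*(-9) + 4*(-9) + 2*(-9)*(-9))*(-4 - 147) = (-20730 - 94) + (-12 + 90 - 36 + 162)*(-151) = -20824 + 204*(-151) = -20824 - 30804 = -51628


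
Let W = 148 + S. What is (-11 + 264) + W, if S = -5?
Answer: 396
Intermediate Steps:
W = 143 (W = 148 - 5 = 143)
(-11 + 264) + W = (-11 + 264) + 143 = 253 + 143 = 396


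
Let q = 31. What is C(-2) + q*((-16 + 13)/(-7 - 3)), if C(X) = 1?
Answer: 103/10 ≈ 10.300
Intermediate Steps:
C(-2) + q*((-16 + 13)/(-7 - 3)) = 1 + 31*((-16 + 13)/(-7 - 3)) = 1 + 31*(-3/(-10)) = 1 + 31*(-3*(-⅒)) = 1 + 31*(3/10) = 1 + 93/10 = 103/10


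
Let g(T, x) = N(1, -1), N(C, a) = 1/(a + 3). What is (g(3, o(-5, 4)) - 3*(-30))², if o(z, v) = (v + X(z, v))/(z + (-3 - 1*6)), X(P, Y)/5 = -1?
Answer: 32761/4 ≈ 8190.3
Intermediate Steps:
N(C, a) = 1/(3 + a)
X(P, Y) = -5 (X(P, Y) = 5*(-1) = -5)
o(z, v) = (-5 + v)/(-9 + z) (o(z, v) = (v - 5)/(z + (-3 - 1*6)) = (-5 + v)/(z + (-3 - 6)) = (-5 + v)/(z - 9) = (-5 + v)/(-9 + z))
g(T, x) = ½ (g(T, x) = 1/(3 - 1) = 1/2 = ½)
(g(3, o(-5, 4)) - 3*(-30))² = (½ - 3*(-30))² = (½ + 90)² = (181/2)² = 32761/4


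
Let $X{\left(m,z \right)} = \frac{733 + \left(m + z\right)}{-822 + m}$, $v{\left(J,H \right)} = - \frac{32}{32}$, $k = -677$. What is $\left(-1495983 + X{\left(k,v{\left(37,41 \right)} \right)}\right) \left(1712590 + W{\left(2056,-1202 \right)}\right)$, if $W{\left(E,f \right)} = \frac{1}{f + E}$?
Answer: $- \frac{1639870604365611246}{640073} \approx -2.562 \cdot 10^{12}$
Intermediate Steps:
$W{\left(E,f \right)} = \frac{1}{E + f}$
$v{\left(J,H \right)} = -1$ ($v{\left(J,H \right)} = \left(-32\right) \frac{1}{32} = -1$)
$X{\left(m,z \right)} = \frac{733 + m + z}{-822 + m}$
$\left(-1495983 + X{\left(k,v{\left(37,41 \right)} \right)}\right) \left(1712590 + W{\left(2056,-1202 \right)}\right) = \left(-1495983 + \frac{733 - 677 - 1}{-822 - 677}\right) \left(1712590 + \frac{1}{2056 - 1202}\right) = \left(-1495983 + \frac{1}{-1499} \cdot 55\right) \left(1712590 + \frac{1}{854}\right) = \left(-1495983 - \frac{55}{1499}\right) \left(1712590 + \frac{1}{854}\right) = \left(-1495983 - \frac{55}{1499}\right) \frac{1462551861}{854} = \left(- \frac{2242478572}{1499}\right) \frac{1462551861}{854} = - \frac{1639870604365611246}{640073}$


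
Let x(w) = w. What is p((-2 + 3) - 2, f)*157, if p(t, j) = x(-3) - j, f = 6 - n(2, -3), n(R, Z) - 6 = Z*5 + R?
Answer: -2512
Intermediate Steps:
n(R, Z) = 6 + R + 5*Z (n(R, Z) = 6 + (Z*5 + R) = 6 + (5*Z + R) = 6 + (R + 5*Z) = 6 + R + 5*Z)
f = 13 (f = 6 - (6 + 2 + 5*(-3)) = 6 - (6 + 2 - 15) = 6 - 1*(-7) = 6 + 7 = 13)
p(t, j) = -3 - j
p((-2 + 3) - 2, f)*157 = (-3 - 1*13)*157 = (-3 - 13)*157 = -16*157 = -2512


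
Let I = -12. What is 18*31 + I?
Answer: 546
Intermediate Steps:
18*31 + I = 18*31 - 12 = 558 - 12 = 546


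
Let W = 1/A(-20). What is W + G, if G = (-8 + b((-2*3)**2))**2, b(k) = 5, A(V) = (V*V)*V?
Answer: 71999/8000 ≈ 8.9999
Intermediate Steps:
A(V) = V**3 (A(V) = V**2*V = V**3)
W = -1/8000 (W = 1/((-20)**3) = 1/(-8000) = -1/8000 ≈ -0.00012500)
G = 9 (G = (-8 + 5)**2 = (-3)**2 = 9)
W + G = -1/8000 + 9 = 71999/8000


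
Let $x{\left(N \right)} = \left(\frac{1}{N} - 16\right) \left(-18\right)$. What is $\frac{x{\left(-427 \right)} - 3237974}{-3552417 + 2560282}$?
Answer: $\frac{1382491904}{423641645} \approx 3.2634$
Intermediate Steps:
$x{\left(N \right)} = 288 - \frac{18}{N}$ ($x{\left(N \right)} = \left(-16 + \frac{1}{N}\right) \left(-18\right) = 288 - \frac{18}{N}$)
$\frac{x{\left(-427 \right)} - 3237974}{-3552417 + 2560282} = \frac{\left(288 - \frac{18}{-427}\right) - 3237974}{-3552417 + 2560282} = \frac{\left(288 - - \frac{18}{427}\right) - 3237974}{-992135} = \left(\left(288 + \frac{18}{427}\right) - 3237974\right) \left(- \frac{1}{992135}\right) = \left(\frac{122994}{427} - 3237974\right) \left(- \frac{1}{992135}\right) = \left(- \frac{1382491904}{427}\right) \left(- \frac{1}{992135}\right) = \frac{1382491904}{423641645}$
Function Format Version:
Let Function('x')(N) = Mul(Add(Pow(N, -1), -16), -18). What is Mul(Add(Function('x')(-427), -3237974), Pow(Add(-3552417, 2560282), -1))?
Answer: Rational(1382491904, 423641645) ≈ 3.2634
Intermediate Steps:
Function('x')(N) = Add(288, Mul(-18, Pow(N, -1))) (Function('x')(N) = Mul(Add(-16, Pow(N, -1)), -18) = Add(288, Mul(-18, Pow(N, -1))))
Mul(Add(Function('x')(-427), -3237974), Pow(Add(-3552417, 2560282), -1)) = Mul(Add(Add(288, Mul(-18, Pow(-427, -1))), -3237974), Pow(Add(-3552417, 2560282), -1)) = Mul(Add(Add(288, Mul(-18, Rational(-1, 427))), -3237974), Pow(-992135, -1)) = Mul(Add(Add(288, Rational(18, 427)), -3237974), Rational(-1, 992135)) = Mul(Add(Rational(122994, 427), -3237974), Rational(-1, 992135)) = Mul(Rational(-1382491904, 427), Rational(-1, 992135)) = Rational(1382491904, 423641645)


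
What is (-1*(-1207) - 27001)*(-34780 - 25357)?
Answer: 1551173778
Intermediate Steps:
(-1*(-1207) - 27001)*(-34780 - 25357) = (1207 - 27001)*(-60137) = -25794*(-60137) = 1551173778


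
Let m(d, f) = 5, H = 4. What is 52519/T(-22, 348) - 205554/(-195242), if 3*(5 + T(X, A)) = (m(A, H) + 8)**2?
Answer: 15396699555/15033634 ≈ 1024.2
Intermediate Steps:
T(X, A) = 154/3 (T(X, A) = -5 + (5 + 8)**2/3 = -5 + (1/3)*13**2 = -5 + (1/3)*169 = -5 + 169/3 = 154/3)
52519/T(-22, 348) - 205554/(-195242) = 52519/(154/3) - 205554/(-195242) = 52519*(3/154) - 205554*(-1/195242) = 157557/154 + 102777/97621 = 15396699555/15033634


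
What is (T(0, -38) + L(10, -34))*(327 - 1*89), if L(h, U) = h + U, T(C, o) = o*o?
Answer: 337960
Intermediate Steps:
T(C, o) = o²
L(h, U) = U + h
(T(0, -38) + L(10, -34))*(327 - 1*89) = ((-38)² + (-34 + 10))*(327 - 1*89) = (1444 - 24)*(327 - 89) = 1420*238 = 337960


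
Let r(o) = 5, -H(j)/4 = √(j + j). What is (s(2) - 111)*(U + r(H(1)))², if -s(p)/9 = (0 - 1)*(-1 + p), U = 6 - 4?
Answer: -4998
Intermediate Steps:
U = 2
H(j) = -4*√2*√j (H(j) = -4*√(j + j) = -4*√2*√j)
s(p) = -9 + 9*p (s(p) = -9*(0 - 1)*(-1 + p) = -(-9)*(-1 + p) = -9*(1 - p) = -9 + 9*p)
(s(2) - 111)*(U + r(H(1)))² = ((-9 + 9*2) - 111)*(2 + 5)² = ((-9 + 18) - 111)*7² = (9 - 111)*49 = -102*49 = -4998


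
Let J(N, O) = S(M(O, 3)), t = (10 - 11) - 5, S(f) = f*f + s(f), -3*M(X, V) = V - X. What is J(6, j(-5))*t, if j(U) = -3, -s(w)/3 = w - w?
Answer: -24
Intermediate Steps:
s(w) = 0 (s(w) = -3*(w - w) = -3*0 = 0)
M(X, V) = -V/3 + X/3 (M(X, V) = -(V - X)/3 = -V/3 + X/3)
S(f) = f² (S(f) = f*f + 0 = f² + 0 = f²)
t = -6 (t = -1 - 5 = -6)
J(N, O) = (-1 + O/3)² (J(N, O) = (-⅓*3 + O/3)² = (-1 + O/3)²)
J(6, j(-5))*t = ((-3 - 3)²/9)*(-6) = ((⅑)*(-6)²)*(-6) = ((⅑)*36)*(-6) = 4*(-6) = -24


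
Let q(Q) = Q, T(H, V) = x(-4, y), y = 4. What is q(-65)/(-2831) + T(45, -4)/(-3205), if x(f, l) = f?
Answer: 219649/9073355 ≈ 0.024208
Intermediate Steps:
T(H, V) = -4
q(-65)/(-2831) + T(45, -4)/(-3205) = -65/(-2831) - 4/(-3205) = -65*(-1/2831) - 4*(-1/3205) = 65/2831 + 4/3205 = 219649/9073355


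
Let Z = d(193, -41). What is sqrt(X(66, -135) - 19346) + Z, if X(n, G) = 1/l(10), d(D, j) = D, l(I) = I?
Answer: 193 + I*sqrt(1934590)/10 ≈ 193.0 + 139.09*I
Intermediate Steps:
X(n, G) = 1/10
Z = 193
sqrt(X(66, -135) - 19346) + Z = sqrt(1/10 - 19346) + 193 = sqrt(-193459/10) + 193 = I*sqrt(1934590)/10 + 193 = 193 + I*sqrt(1934590)/10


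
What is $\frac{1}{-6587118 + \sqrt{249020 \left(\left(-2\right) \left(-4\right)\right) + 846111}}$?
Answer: $- \frac{6587118}{43390120707653} - \frac{\sqrt{2838271}}{43390120707653} \approx -1.5185 \cdot 10^{-7}$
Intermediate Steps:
$\frac{1}{-6587118 + \sqrt{249020 \left(\left(-2\right) \left(-4\right)\right) + 846111}} = \frac{1}{-6587118 + \sqrt{249020 \cdot 8 + 846111}} = \frac{1}{-6587118 + \sqrt{1992160 + 846111}} = \frac{1}{-6587118 + \sqrt{2838271}}$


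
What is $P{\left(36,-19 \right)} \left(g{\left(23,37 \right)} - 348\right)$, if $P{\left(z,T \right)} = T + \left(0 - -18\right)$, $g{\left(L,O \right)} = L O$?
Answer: $-503$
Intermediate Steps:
$P{\left(z,T \right)} = 18 + T$ ($P{\left(z,T \right)} = T + \left(0 + 18\right) = T + 18 = 18 + T$)
$P{\left(36,-19 \right)} \left(g{\left(23,37 \right)} - 348\right) = \left(18 - 19\right) \left(23 \cdot 37 - 348\right) = - (851 - 348) = \left(-1\right) 503 = -503$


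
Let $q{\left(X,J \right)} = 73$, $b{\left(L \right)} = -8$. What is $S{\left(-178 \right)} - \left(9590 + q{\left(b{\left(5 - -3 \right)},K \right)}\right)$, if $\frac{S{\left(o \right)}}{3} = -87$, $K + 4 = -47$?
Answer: $-9924$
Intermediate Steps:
$K = -51$ ($K = -4 - 47 = -51$)
$S{\left(o \right)} = -261$ ($S{\left(o \right)} = 3 \left(-87\right) = -261$)
$S{\left(-178 \right)} - \left(9590 + q{\left(b{\left(5 - -3 \right)},K \right)}\right) = -261 - 9663 = -9924$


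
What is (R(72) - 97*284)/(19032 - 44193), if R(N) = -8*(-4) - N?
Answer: 9196/8387 ≈ 1.0965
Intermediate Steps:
R(N) = 32 - N
(R(72) - 97*284)/(19032 - 44193) = ((32 - 1*72) - 97*284)/(19032 - 44193) = ((32 - 72) - 27548)/(-25161) = (-40 - 27548)*(-1/25161) = -27588*(-1/25161) = 9196/8387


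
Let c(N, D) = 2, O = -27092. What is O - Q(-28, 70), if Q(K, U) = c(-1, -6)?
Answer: -27094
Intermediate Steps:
Q(K, U) = 2
O - Q(-28, 70) = -27092 - 1*2 = -27092 - 2 = -27094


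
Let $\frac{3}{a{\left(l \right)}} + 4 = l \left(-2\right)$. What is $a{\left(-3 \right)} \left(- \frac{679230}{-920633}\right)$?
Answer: $\frac{1018845}{920633} \approx 1.1067$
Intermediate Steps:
$a{\left(l \right)} = \frac{3}{-4 - 2 l}$ ($a{\left(l \right)} = \frac{3}{-4 + l \left(-2\right)} = \frac{3}{-4 - 2 l}$)
$a{\left(-3 \right)} \left(- \frac{679230}{-920633}\right) = - \frac{3}{4 + 2 \left(-3\right)} \left(- \frac{679230}{-920633}\right) = - \frac{3}{4 - 6} \left(\left(-679230\right) \left(- \frac{1}{920633}\right)\right) = - \frac{3}{-2} \cdot \frac{679230}{920633} = \left(-3\right) \left(- \frac{1}{2}\right) \frac{679230}{920633} = \frac{3}{2} \cdot \frac{679230}{920633} = \frac{1018845}{920633}$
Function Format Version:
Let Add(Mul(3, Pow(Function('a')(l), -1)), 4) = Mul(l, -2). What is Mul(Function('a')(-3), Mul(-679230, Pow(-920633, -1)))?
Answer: Rational(1018845, 920633) ≈ 1.1067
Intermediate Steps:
Function('a')(l) = Mul(3, Pow(Add(-4, Mul(-2, l)), -1)) (Function('a')(l) = Mul(3, Pow(Add(-4, Mul(l, -2)), -1)) = Mul(3, Pow(Add(-4, Mul(-2, l)), -1)))
Mul(Function('a')(-3), Mul(-679230, Pow(-920633, -1))) = Mul(Mul(-3, Pow(Add(4, Mul(2, -3)), -1)), Mul(-679230, Pow(-920633, -1))) = Mul(Mul(-3, Pow(Add(4, -6), -1)), Mul(-679230, Rational(-1, 920633))) = Mul(Mul(-3, Pow(-2, -1)), Rational(679230, 920633)) = Mul(Mul(-3, Rational(-1, 2)), Rational(679230, 920633)) = Mul(Rational(3, 2), Rational(679230, 920633)) = Rational(1018845, 920633)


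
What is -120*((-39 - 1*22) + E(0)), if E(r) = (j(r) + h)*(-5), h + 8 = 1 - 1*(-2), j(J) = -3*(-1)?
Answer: 6120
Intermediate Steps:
j(J) = 3
h = -5 (h = -8 + (1 - 1*(-2)) = -8 + (1 + 2) = -8 + 3 = -5)
E(r) = 10 (E(r) = (3 - 5)*(-5) = -2*(-5) = 10)
-120*((-39 - 1*22) + E(0)) = -120*((-39 - 1*22) + 10) = -120*((-39 - 22) + 10) = -120*(-61 + 10) = -120*(-51) = 6120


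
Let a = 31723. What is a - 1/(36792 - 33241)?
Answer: 112648372/3551 ≈ 31723.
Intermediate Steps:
a - 1/(36792 - 33241) = 31723 - 1/(36792 - 33241) = 31723 - 1/3551 = 112648372/3551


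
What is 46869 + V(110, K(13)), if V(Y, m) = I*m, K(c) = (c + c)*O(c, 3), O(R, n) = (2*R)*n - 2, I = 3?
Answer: 52797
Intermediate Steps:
O(R, n) = -2 + 2*R*n (O(R, n) = 2*R*n - 2 = -2 + 2*R*n)
K(c) = 2*c*(-2 + 6*c) (K(c) = (c + c)*(-2 + 2*c*3) = (2*c)*(-2 + 6*c) = 2*c*(-2 + 6*c))
V(Y, m) = 3*m
46869 + V(110, K(13)) = 46869 + 3*(4*13*(-1 + 3*13)) = 46869 + 3*(4*13*(-1 + 39)) = 46869 + 3*(4*13*38) = 46869 + 3*1976 = 46869 + 5928 = 52797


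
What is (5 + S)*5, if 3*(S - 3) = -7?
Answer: 85/3 ≈ 28.333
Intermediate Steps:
S = ⅔ (S = 3 + (⅓)*(-7) = 3 - 7/3 = ⅔ ≈ 0.66667)
(5 + S)*5 = (5 + ⅔)*5 = (17/3)*5 = 85/3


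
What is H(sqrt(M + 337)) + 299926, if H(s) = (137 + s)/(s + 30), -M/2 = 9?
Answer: 174260797/581 - 107*sqrt(319)/581 ≈ 2.9993e+5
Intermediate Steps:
M = -18 (M = -2*9 = -18)
H(s) = (137 + s)/(30 + s)
H(sqrt(M + 337)) + 299926 = (137 + sqrt(-18 + 337))/(30 + sqrt(-18 + 337)) + 299926 = (137 + sqrt(319))/(30 + sqrt(319)) + 299926 = 299926 + (137 + sqrt(319))/(30 + sqrt(319))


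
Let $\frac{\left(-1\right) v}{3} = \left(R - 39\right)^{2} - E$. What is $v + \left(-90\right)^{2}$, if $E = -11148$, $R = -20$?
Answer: $-35787$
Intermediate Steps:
$v = -43887$ ($v = - 3 \left(\left(-20 - 39\right)^{2} - -11148\right) = - 3 \left(\left(-59\right)^{2} + 11148\right) = - 3 \left(3481 + 11148\right) = \left(-3\right) 14629 = -43887$)
$v + \left(-90\right)^{2} = -43887 + \left(-90\right)^{2} = -43887 + 8100 = -35787$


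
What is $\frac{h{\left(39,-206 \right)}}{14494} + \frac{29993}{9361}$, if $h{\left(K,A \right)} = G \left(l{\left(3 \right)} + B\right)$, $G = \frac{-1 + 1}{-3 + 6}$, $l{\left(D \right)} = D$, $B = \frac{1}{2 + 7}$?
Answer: $\frac{29993}{9361} \approx 3.204$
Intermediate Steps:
$B = \frac{1}{9} \approx 0.11111$
$G = 0$ ($G = \frac{0}{3} = 0 \cdot \frac{1}{3} = 0$)
$h{\left(K,A \right)} = 0$ ($h{\left(K,A \right)} = 0 \left(3 + \frac{1}{9}\right) = 0 \cdot \frac{28}{9} = 0$)
$\frac{h{\left(39,-206 \right)}}{14494} + \frac{29993}{9361} = \frac{0}{14494} + \frac{29993}{9361} = 0 \cdot \frac{1}{14494} + 29993 \cdot \frac{1}{9361} = 0 + \frac{29993}{9361} = \frac{29993}{9361}$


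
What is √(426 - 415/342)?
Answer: √5520526/114 ≈ 20.610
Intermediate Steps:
√(426 - 415/342) = √(145277/342) = √5520526/114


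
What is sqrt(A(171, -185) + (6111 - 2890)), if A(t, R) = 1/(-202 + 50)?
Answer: 3*sqrt(2067162)/76 ≈ 56.754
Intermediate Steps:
A(t, R) = -1/152 (A(t, R) = 1/(-152) = -1/152)
sqrt(A(171, -185) + (6111 - 2890)) = sqrt(-1/152 + (6111 - 2890)) = sqrt(-1/152 + 3221) = sqrt(489591/152) = 3*sqrt(2067162)/76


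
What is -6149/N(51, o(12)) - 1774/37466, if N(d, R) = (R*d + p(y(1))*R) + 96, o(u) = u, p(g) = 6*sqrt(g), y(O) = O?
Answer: -8913929/1123980 ≈ -7.9307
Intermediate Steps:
N(d, R) = 96 + 6*R + R*d (N(d, R) = (R*d + (6*sqrt(1))*R) + 96 = (R*d + (6*1)*R) + 96 = (R*d + 6*R) + 96 = (6*R + R*d) + 96 = 96 + 6*R + R*d)
-6149/N(51, o(12)) - 1774/37466 = -6149/(96 + 6*12 + 12*51) - 1774/37466 = -6149/(96 + 72 + 612) - 1774*1/37466 = -6149/780 - 887/18733 = -6149*1/780 - 887/18733 = -473/60 - 887/18733 = -8913929/1123980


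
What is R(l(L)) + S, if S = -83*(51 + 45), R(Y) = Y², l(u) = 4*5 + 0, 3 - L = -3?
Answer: -7568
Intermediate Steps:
L = 6 (L = 3 - 1*(-3) = 3 + 3 = 6)
l(u) = 20 (l(u) = 20 + 0 = 20)
S = -7968 (S = -83*96 = -7968)
R(l(L)) + S = 20² - 7968 = 400 - 7968 = -7568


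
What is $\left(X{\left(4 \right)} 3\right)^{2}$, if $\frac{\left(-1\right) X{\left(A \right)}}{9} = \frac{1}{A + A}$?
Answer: $\frac{729}{64} \approx 11.391$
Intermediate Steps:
$X{\left(A \right)} = - \frac{9}{2 A}$ ($X{\left(A \right)} = - \frac{9}{A + A} = - \frac{9}{2 A}$)
$\left(X{\left(4 \right)} 3\right)^{2} = \left(- \frac{9}{2 \cdot 4} \cdot 3\right)^{2} = \left(\left(- \frac{9}{2}\right) \frac{1}{4} \cdot 3\right)^{2} = \left(\left(- \frac{9}{8}\right) 3\right)^{2} = \left(- \frac{27}{8}\right)^{2} = \frac{729}{64}$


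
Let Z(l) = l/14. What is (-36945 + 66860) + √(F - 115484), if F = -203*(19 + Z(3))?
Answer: 29915 + I*√477538/2 ≈ 29915.0 + 345.52*I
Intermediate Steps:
Z(l) = l/14 (Z(l) = l*(1/14) = l/14)
F = -7801/2 (F = -203*(19 + (1/14)*3) = -203*(19 + 3/14) = -203*269/14 = -7801/2 ≈ -3900.5)
(-36945 + 66860) + √(F - 115484) = (-36945 + 66860) + √(-7801/2 - 115484) = 29915 + √(-238769/2) = 29915 + I*√477538/2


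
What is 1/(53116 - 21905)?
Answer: 1/31211 ≈ 3.2040e-5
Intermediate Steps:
1/(53116 - 21905) = 1/31211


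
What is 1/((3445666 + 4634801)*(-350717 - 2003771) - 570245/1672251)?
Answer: -1672251/31815181609627742141 ≈ -5.2561e-14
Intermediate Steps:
1/((3445666 + 4634801)*(-350717 - 2003771) - 570245/1672251) = 1/(8080467*(-2354488) - 570245*1/1672251) = 1/(-19025362585896 - 570245/1672251) = 1/(-31815181609627742141/1672251) = -1672251/31815181609627742141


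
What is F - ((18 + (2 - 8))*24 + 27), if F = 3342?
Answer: 3027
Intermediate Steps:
F - ((18 + (2 - 8))*24 + 27) = 3342 - ((18 + (2 - 8))*24 + 27) = 3342 - ((18 - 6)*24 + 27) = 3342 - (12*24 + 27) = 3342 - (288 + 27) = 3342 - 1*315 = 3342 - 315 = 3027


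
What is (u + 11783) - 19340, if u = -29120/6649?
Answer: -50275613/6649 ≈ -7561.4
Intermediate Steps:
u = -29120/6649 (u = -29120*1/6649 = -29120/6649 ≈ -4.3796)
(u + 11783) - 19340 = (-29120/6649 + 11783) - 19340 = 78316047/6649 - 19340 = -50275613/6649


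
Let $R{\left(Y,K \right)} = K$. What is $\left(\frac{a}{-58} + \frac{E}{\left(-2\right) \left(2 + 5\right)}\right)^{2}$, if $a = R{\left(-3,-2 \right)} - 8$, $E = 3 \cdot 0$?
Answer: $\frac{25}{841} \approx 0.029727$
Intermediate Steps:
$E = 0$
$a = -10$ ($a = -2 - 8 = -10$)
$\left(\frac{a}{-58} + \frac{E}{\left(-2\right) \left(2 + 5\right)}\right)^{2} = \left(- \frac{10}{-58} + \frac{0}{\left(-2\right) \left(2 + 5\right)}\right)^{2} = \left(\left(-10\right) \left(- \frac{1}{58}\right) + \frac{0}{\left(-2\right) 7}\right)^{2} = \left(\frac{5}{29} + \frac{0}{-14}\right)^{2} = \left(\frac{5}{29} + 0 \left(- \frac{1}{14}\right)\right)^{2} = \left(\frac{5}{29} + 0\right)^{2} = \left(\frac{5}{29}\right)^{2} = \frac{25}{841}$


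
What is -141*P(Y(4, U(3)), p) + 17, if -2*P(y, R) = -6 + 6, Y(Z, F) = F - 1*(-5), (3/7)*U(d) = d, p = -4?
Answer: 17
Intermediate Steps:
U(d) = 7*d/3
Y(Z, F) = 5 + F (Y(Z, F) = F + 5 = 5 + F)
P(y, R) = 0 (P(y, R) = -(-6 + 6)/2 = -½*0 = 0)
-141*P(Y(4, U(3)), p) + 17 = -141*0 + 17 = 0 + 17 = 17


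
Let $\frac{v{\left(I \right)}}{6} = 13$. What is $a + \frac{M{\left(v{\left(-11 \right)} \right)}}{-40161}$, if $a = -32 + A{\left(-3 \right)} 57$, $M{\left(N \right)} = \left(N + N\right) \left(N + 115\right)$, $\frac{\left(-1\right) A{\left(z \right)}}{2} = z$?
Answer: $\frac{4139934}{13387} \approx 309.25$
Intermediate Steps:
$A{\left(z \right)} = - 2 z$
$v{\left(I \right)} = 78$ ($v{\left(I \right)} = 6 \cdot 13 = 78$)
$M{\left(N \right)} = 2 N \left(115 + N\right)$
$a = 310$ ($a = -32 + \left(-2\right) \left(-3\right) 57 = -32 + 6 \cdot 57 = -32 + 342 = 310$)
$a + \frac{M{\left(v{\left(-11 \right)} \right)}}{-40161} = 310 + \frac{2 \cdot 78 \left(115 + 78\right)}{-40161} = 310 + 2 \cdot 78 \cdot 193 \left(- \frac{1}{40161}\right) = 310 + 30108 \left(- \frac{1}{40161}\right) = 310 - \frac{10036}{13387} = \frac{4139934}{13387}$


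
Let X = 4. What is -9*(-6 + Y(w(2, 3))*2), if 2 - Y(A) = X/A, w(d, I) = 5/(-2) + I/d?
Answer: -54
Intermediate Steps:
w(d, I) = -5/2 + I/d (w(d, I) = 5*(-½) + I/d = -5/2 + I/d)
Y(A) = 2 - 4/A
-9*(-6 + Y(w(2, 3))*2) = -9*(-6 + (2 - 4/(-5/2 + 3/2))*2) = -9*(-6 + (2 - 4/(-1))*2) = -9*(-6 + (2 - 4*(-1))*2) = -9*(-6 + (2 + 4)*2) = -9*(-6 + 6*2) = -9*(-6 + 12) = -9*6 = -1*54 = -54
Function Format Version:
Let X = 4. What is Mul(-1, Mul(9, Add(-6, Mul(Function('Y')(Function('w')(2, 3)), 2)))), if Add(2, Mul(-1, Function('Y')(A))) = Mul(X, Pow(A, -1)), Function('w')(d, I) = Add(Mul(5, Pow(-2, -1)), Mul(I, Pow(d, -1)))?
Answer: -54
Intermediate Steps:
Function('w')(d, I) = Add(Rational(-5, 2), Mul(I, Pow(d, -1))) (Function('w')(d, I) = Add(Mul(5, Rational(-1, 2)), Mul(I, Pow(d, -1))) = Add(Rational(-5, 2), Mul(I, Pow(d, -1))))
Function('Y')(A) = Add(2, Mul(-4, Pow(A, -1))) (Function('Y')(A) = Add(2, Mul(-1, Mul(4, Pow(A, -1)))) = Add(2, Mul(-4, Pow(A, -1))))
Mul(-1, Mul(9, Add(-6, Mul(Function('Y')(Function('w')(2, 3)), 2)))) = Mul(-1, Mul(9, Add(-6, Mul(Add(2, Mul(-4, Pow(Add(Rational(-5, 2), Mul(3, Pow(2, -1))), -1))), 2)))) = Mul(-1, Mul(9, Add(-6, Mul(Add(2, Mul(-4, Pow(Add(Rational(-5, 2), Mul(3, Rational(1, 2))), -1))), 2)))) = Mul(-1, Mul(9, Add(-6, Mul(Add(2, Mul(-4, Pow(Add(Rational(-5, 2), Rational(3, 2)), -1))), 2)))) = Mul(-1, Mul(9, Add(-6, Mul(Add(2, Mul(-4, Pow(-1, -1))), 2)))) = Mul(-1, Mul(9, Add(-6, Mul(Add(2, Mul(-4, -1)), 2)))) = Mul(-1, Mul(9, Add(-6, Mul(Add(2, 4), 2)))) = Mul(-1, Mul(9, Add(-6, Mul(6, 2)))) = Mul(-1, Mul(9, Add(-6, 12))) = Mul(-1, Mul(9, 6)) = Mul(-1, 54) = -54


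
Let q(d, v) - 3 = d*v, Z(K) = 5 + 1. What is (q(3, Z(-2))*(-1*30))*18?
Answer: -11340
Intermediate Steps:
Z(K) = 6
q(d, v) = 3 + d*v
(q(3, Z(-2))*(-1*30))*18 = ((3 + 3*6)*(-1*30))*18 = ((3 + 18)*(-30))*18 = (21*(-30))*18 = -630*18 = -11340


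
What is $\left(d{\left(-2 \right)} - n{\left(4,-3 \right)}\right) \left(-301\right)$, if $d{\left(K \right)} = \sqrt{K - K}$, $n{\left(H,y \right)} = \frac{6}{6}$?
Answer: $301$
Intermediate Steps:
$n{\left(H,y \right)} = 1$ ($n{\left(H,y \right)} = 6 \cdot \frac{1}{6} = 1$)
$d{\left(K \right)} = 0$ ($d{\left(K \right)} = \sqrt{0} = 0$)
$\left(d{\left(-2 \right)} - n{\left(4,-3 \right)}\right) \left(-301\right) = \left(0 - 1\right) \left(-301\right) = \left(-1\right) \left(-301\right) = 301$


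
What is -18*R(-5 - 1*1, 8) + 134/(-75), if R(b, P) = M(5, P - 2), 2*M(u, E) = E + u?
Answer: -7559/75 ≈ -100.79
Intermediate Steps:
M(u, E) = E/2 + u/2 (M(u, E) = (E + u)/2 = E/2 + u/2)
R(b, P) = 3/2 + P/2 (R(b, P) = (P - 2)/2 + (½)*5 = (-2 + P)/2 + 5/2 = (-1 + P/2) + 5/2 = 3/2 + P/2)
-18*R(-5 - 1*1, 8) + 134/(-75) = -18*(3/2 + (½)*8) + 134/(-75) = -18*(3/2 + 4) + 134*(-1/75) = -18*11/2 - 134/75 = -99 - 134/75 = -7559/75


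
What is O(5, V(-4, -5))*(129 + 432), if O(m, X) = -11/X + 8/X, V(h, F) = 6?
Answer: -561/2 ≈ -280.50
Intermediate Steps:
O(m, X) = -3/X
O(5, V(-4, -5))*(129 + 432) = (-3/6)*(129 + 432) = -3*1/6*561 = -1/2*561 = -561/2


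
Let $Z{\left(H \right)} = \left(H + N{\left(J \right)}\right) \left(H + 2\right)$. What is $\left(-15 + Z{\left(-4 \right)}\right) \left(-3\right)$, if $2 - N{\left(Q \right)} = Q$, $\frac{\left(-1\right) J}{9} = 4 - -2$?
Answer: $357$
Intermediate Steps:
$J = -54$ ($J = - 9 \left(4 - -2\right) = - 9 \left(4 + 2\right) = \left(-9\right) 6 = -54$)
$N{\left(Q \right)} = 2 - Q$
$Z{\left(H \right)} = \left(2 + H\right) \left(56 + H\right)$ ($Z{\left(H \right)} = \left(H + \left(2 - -54\right)\right) \left(H + 2\right) = \left(H + \left(2 + 54\right)\right) \left(2 + H\right) = \left(H + 56\right) \left(2 + H\right) = \left(56 + H\right) \left(2 + H\right) = \left(2 + H\right) \left(56 + H\right)$)
$\left(-15 + Z{\left(-4 \right)}\right) \left(-3\right) = \left(-15 + \left(112 + \left(-4\right)^{2} + 58 \left(-4\right)\right)\right) \left(-3\right) = \left(-15 + \left(112 + 16 - 232\right)\right) \left(-3\right) = \left(-15 - 104\right) \left(-3\right) = \left(-119\right) \left(-3\right) = 357$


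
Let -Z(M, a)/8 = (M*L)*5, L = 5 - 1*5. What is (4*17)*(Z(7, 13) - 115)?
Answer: -7820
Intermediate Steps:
L = 0 (L = 5 - 5 = 0)
Z(M, a) = 0 (Z(M, a) = -8*M*0*5 = -0*5 = -8*0 = 0)
(4*17)*(Z(7, 13) - 115) = (4*17)*(0 - 115) = 68*(-115) = -7820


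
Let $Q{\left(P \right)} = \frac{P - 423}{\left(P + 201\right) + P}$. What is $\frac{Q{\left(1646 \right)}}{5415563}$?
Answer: $\frac{1223}{18916561559} \approx 6.4652 \cdot 10^{-8}$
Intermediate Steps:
$Q{\left(P \right)} = \frac{-423 + P}{201 + 2 P}$ ($Q{\left(P \right)} = \frac{-423 + P}{\left(201 + P\right) + P} = \frac{-423 + P}{201 + 2 P}$)
$\frac{Q{\left(1646 \right)}}{5415563} = \frac{\frac{1}{201 + 2 \cdot 1646} \left(-423 + 1646\right)}{5415563} = \frac{1}{201 + 3292} \cdot 1223 \cdot \frac{1}{5415563} = \frac{1}{3493} \cdot 1223 \cdot \frac{1}{5415563} = \frac{1223}{3493} \cdot \frac{1}{5415563} = \frac{1223}{18916561559}$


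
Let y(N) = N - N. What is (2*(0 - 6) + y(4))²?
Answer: 144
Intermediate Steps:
y(N) = 0
(2*(0 - 6) + y(4))² = (2*(0 - 6) + 0)² = (2*(-6) + 0)² = (-12 + 0)² = (-12)² = 144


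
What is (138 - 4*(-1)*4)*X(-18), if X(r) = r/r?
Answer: 154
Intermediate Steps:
X(r) = 1
(138 - 4*(-1)*4)*X(-18) = (138 - 4*(-1)*4)*1 = (138 + 4*4)*1 = (138 + 16)*1 = 154*1 = 154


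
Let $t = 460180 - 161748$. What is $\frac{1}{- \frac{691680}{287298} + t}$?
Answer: $\frac{4353}{1299064016} \approx 3.3509 \cdot 10^{-6}$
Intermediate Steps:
$t = 298432$ ($t = 460180 - 161748 = 298432$)
$\frac{1}{- \frac{691680}{287298} + t} = \frac{1}{- \frac{691680}{287298} + 298432} = \frac{1}{\left(-691680\right) \frac{1}{287298} + 298432} = \frac{1}{- \frac{10480}{4353} + 298432} = \frac{1}{\frac{1299064016}{4353}} = \frac{4353}{1299064016}$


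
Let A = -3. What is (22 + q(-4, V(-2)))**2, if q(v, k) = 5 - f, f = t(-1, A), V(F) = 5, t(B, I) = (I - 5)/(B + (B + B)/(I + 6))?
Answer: 12321/25 ≈ 492.84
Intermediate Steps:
t(B, I) = (-5 + I)/(B + 2*B/(6 + I)) (t(B, I) = (-5 + I)/(B + (2*B)/(6 + I)) = (-5 + I)/(B + 2*B/(6 + I)))
f = 24/5 (f = (-30 - 3 + (-3)**2)/((-1)*(8 - 3)) = -1*(-30 - 3 + 9)/5 = -1*1/5*(-24) = 24/5 ≈ 4.8000)
q(v, k) = 1/5 (q(v, k) = 5 - 1*24/5 = 5 - 24/5 = 1/5)
(22 + q(-4, V(-2)))**2 = (22 + 1/5)**2 = (111/5)**2 = 12321/25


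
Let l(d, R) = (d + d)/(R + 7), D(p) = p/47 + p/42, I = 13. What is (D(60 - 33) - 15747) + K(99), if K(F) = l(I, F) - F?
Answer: -552562397/34874 ≈ -15845.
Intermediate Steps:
D(p) = 89*p/1974 (D(p) = p*(1/47) + p*(1/42) = p/47 + p/42 = 89*p/1974)
l(d, R) = 2*d/(7 + R) (l(d, R) = (2*d)/(7 + R) = 2*d/(7 + R))
K(F) = -F + 26/(7 + F) (K(F) = 2*13/(7 + F) - F = 26/(7 + F) - F = -F + 26/(7 + F))
(D(60 - 33) - 15747) + K(99) = (89*(60 - 33)/1974 - 15747) + (26 - 1*99*(7 + 99))/(7 + 99) = ((89/1974)*27 - 15747) + (26 - 1*99*106)/106 = (801/658 - 15747) + (26 - 10494)/106 = -10360725/658 + (1/106)*(-10468) = -10360725/658 - 5234/53 = -552562397/34874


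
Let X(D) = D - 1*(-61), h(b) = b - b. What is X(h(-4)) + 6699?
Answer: 6760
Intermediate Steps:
h(b) = 0
X(D) = 61 + D (X(D) = D + 61 = 61 + D)
X(h(-4)) + 6699 = (61 + 0) + 6699 = 61 + 6699 = 6760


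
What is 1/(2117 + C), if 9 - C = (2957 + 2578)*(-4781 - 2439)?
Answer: 1/39964826 ≈ 2.5022e-8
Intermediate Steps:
C = 39962709 (C = 9 - (2957 + 2578)*(-4781 - 2439) = 9 - 5535*(-7220) = 9 - 1*(-39962700) = 9 + 39962700 = 39962709)
1/(2117 + C) = 1/(2117 + 39962709) = 1/39964826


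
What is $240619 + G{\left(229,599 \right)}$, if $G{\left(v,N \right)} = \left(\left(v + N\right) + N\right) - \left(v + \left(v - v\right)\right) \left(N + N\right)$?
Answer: $-32296$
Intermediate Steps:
$G{\left(v,N \right)} = v + 2 N - 2 N v$ ($G{\left(v,N \right)} = \left(\left(N + v\right) + N\right) - \left(v + 0\right) 2 N = \left(v + 2 N\right) - v 2 N = \left(v + 2 N\right) - 2 N v = v + 2 N - 2 N v$)
$240619 + G{\left(229,599 \right)} = 240619 + \left(229 + 2 \cdot 599 - 1198 \cdot 229\right) = 240619 + \left(229 + 1198 - 274342\right) = 240619 - 272915 = -32296$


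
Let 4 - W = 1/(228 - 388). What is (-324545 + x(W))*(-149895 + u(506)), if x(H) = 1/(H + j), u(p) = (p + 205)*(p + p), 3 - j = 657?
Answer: -19226590595461755/103999 ≈ -1.8487e+11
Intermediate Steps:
j = -654 (j = 3 - 1*657 = 3 - 657 = -654)
u(p) = 2*p*(205 + p) (u(p) = (205 + p)*(2*p) = 2*p*(205 + p))
W = 641/160 (W = 4 - 1/(228 - 388) = 4 - 1/(-160) = 4 - 1*(-1/160) = 4 + 1/160 = 641/160 ≈ 4.0062)
x(H) = 1/(-654 + H) (x(H) = 1/(H - 654) = 1/(-654 + H))
(-324545 + x(W))*(-149895 + u(506)) = (-324545 + 1/(-654 + 641/160))*(-149895 + 2*506*(205 + 506)) = (-324545 + 1/(-103999/160))*(-149895 + 2*506*711) = (-324545 - 160/103999)*(-149895 + 719532) = -33752355615/103999*569637 = -19226590595461755/103999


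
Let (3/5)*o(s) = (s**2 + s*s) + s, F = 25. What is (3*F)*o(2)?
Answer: 1250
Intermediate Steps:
o(s) = 5*s/3 + 10*s**2/3 (o(s) = 5*((s**2 + s*s) + s)/3 = 5*((s**2 + s**2) + s)/3 = 5*(2*s**2 + s)/3 = 5*(s + 2*s**2)/3 = 5*s/3 + 10*s**2/3)
(3*F)*o(2) = (3*25)*((5/3)*2*(1 + 2*2)) = 75*((5/3)*2*(1 + 4)) = 75*((5/3)*2*5) = 75*(50/3) = 1250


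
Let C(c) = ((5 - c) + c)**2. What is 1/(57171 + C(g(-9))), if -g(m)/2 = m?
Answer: 1/57196 ≈ 1.7484e-5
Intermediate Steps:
g(m) = -2*m
C(c) = 25 (C(c) = 5**2 = 25)
1/(57171 + C(g(-9))) = 1/(57171 + 25) = 1/57196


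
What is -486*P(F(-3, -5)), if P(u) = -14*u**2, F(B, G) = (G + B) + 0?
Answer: 435456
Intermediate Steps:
F(B, G) = B + G (F(B, G) = (B + G) + 0 = B + G)
-486*P(F(-3, -5)) = -(-6804)*(-3 - 5)**2 = -(-6804)*(-8)**2 = -(-6804)*64 = -486*(-896) = 435456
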